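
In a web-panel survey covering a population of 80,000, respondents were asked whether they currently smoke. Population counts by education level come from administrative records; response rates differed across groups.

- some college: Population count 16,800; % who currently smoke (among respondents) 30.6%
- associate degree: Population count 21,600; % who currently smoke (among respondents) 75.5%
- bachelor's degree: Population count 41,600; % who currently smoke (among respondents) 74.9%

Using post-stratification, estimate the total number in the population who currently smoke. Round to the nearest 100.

Estimated count per cell = population count × respondent percentage:
  some college: 16,800 × 30.6% = 5140.8
  associate degree: 21,600 × 75.5% = 16,308
  bachelor's degree: 41,600 × 74.9% = 31158.4
Estimated total = 52607.2 → 52,600.

52,600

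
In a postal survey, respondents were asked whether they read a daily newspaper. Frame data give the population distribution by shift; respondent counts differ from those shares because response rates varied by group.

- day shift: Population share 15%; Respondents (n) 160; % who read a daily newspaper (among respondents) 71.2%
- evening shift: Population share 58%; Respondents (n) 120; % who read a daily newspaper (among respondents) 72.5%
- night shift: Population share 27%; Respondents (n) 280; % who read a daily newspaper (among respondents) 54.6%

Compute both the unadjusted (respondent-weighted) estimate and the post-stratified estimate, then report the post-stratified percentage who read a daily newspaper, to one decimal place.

67.5%

Naive respondent-only estimate (weights = respondent counts):
  (160/560)×71.2 + (120/560)×72.5 + (280/560)×54.6 = 63.1786%
Reweighting by population shift shares:
  0.15×71.2 + 0.58×72.5 + 0.27×54.6 = 67.472%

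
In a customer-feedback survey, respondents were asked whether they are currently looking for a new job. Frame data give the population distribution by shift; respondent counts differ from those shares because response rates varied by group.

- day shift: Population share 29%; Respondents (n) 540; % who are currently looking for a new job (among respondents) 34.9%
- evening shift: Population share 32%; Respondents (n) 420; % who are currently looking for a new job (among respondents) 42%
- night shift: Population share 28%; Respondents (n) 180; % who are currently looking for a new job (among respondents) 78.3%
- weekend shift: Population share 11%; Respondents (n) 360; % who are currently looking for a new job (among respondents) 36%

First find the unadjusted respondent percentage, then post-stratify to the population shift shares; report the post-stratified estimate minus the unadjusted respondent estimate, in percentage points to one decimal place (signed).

+7.1 percentage points

Naive respondent-only estimate (weights = respondent counts):
  (540/1500)×34.9 + (420/1500)×42 + (180/1500)×78.3 + (360/1500)×36 = 42.36%
Post-stratified estimate weights by population shares:
  0.29×34.9 + 0.32×42 + 0.28×78.3 + 0.11×36 = 49.445%
Difference = 49.445 − 42.36 = 7.085 pp.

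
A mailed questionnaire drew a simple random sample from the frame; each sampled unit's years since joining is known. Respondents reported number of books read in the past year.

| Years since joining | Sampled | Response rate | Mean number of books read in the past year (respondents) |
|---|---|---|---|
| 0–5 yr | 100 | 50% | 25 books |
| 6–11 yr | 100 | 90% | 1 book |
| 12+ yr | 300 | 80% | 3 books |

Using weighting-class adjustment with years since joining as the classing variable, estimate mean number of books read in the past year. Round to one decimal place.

7.0

Weighting each respondent by the inverse class response rate inflates each class back to its sampled size, so the class weight is n_sampled:
  0–5 yr: 100 × 25 = 2500
  6–11 yr: 100 × 1 = 100
  12+ yr: 300 × 3 = 900
Adjusted estimate = 3500 / 500 = 7 → 7.0.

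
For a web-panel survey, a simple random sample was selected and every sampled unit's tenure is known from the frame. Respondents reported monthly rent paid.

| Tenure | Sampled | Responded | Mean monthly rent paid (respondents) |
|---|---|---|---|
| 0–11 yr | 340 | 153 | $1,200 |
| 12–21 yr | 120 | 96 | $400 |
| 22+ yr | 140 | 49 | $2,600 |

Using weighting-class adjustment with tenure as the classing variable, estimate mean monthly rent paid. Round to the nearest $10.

Class response rates: 0–11 yr 153/340 = 45%, 12–21 yr 96/120 = 80%, 22+ yr 49/140 = 35%.
Weighting each respondent by the inverse class response rate inflates each class back to its sampled size, so the class weight is n_sampled:
  0–11 yr: 340 × 1200 = 408,000
  12–21 yr: 120 × 400 = 48,000
  22+ yr: 140 × 2600 = 364,000
Adjusted estimate = 820,000 / 600 = 1366.67 → $1,370.

$1,370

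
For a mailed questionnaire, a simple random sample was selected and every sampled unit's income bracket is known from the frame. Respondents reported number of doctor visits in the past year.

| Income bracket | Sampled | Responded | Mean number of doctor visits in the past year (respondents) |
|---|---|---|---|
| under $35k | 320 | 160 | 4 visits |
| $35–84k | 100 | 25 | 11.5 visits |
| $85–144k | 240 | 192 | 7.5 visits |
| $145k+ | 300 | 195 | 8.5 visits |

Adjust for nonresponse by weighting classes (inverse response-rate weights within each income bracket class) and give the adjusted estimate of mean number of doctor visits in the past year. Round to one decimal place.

Class response rates: under $35k 160/320 = 50%, $35–84k 25/100 = 25%, $85–144k 192/240 = 80%, $145k+ 195/300 = 65%.
With weight = n_sampled/n_responded per class, the weighted class total is n_sampled:
  under $35k: 320 × 4 = 1280
  $35–84k: 100 × 11.5 = 1150
  $85–144k: 240 × 7.5 = 1800
  $145k+: 300 × 8.5 = 2550
Adjusted estimate = 6780 / 960 = 7.0625 → 7.1.

7.1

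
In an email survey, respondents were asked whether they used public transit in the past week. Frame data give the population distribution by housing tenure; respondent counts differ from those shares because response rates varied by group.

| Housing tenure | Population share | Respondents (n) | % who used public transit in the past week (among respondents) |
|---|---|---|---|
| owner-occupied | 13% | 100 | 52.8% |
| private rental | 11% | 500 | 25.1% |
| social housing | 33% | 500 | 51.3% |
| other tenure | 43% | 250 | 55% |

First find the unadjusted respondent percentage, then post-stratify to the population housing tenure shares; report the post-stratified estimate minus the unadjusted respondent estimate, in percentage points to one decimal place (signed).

Naive respondent-only estimate (weights = respondent counts):
  (100/1350)×52.8 + (500/1350)×25.1 + (500/1350)×51.3 + (250/1350)×55 = 42.3926%
Reweighting by population housing tenure shares:
  0.13×52.8 + 0.11×25.1 + 0.33×51.3 + 0.43×55 = 50.204%
Difference = 50.204 − 42.3926 = 7.8114 pp.

+7.8 percentage points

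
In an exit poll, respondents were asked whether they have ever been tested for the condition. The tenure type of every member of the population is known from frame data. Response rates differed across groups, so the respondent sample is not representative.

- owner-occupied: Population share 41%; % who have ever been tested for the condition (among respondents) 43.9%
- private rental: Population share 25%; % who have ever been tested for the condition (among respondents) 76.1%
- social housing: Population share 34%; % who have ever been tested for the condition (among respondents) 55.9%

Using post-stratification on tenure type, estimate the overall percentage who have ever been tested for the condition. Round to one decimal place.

Each cell contributes population-share × respondent value:
  owner-occupied: 0.41 × 43.9 = 17.999
  private rental: 0.25 × 76.1 = 19.025
  social housing: 0.34 × 55.9 = 19.006
Post-stratified estimate = 56.03 → 56.0%.

56.0%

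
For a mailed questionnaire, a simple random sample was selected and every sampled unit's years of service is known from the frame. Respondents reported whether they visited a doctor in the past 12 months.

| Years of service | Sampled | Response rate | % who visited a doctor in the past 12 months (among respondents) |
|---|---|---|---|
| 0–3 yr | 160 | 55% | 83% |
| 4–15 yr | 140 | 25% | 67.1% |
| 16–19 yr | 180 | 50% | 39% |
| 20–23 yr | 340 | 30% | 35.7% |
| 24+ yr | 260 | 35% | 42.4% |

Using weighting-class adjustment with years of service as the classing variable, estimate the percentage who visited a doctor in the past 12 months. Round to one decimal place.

With weight = n_sampled/n_responded per class, the weighted class total is n_sampled:
  0–3 yr: 160 × 83 = 13,280
  4–15 yr: 140 × 67.1 = 9394
  16–19 yr: 180 × 39 = 7020
  20–23 yr: 340 × 35.7 = 12138
  24+ yr: 260 × 42.4 = 11,024
Adjusted estimate = 52,856 / 1,080 = 48.9407 → 48.9%.

48.9%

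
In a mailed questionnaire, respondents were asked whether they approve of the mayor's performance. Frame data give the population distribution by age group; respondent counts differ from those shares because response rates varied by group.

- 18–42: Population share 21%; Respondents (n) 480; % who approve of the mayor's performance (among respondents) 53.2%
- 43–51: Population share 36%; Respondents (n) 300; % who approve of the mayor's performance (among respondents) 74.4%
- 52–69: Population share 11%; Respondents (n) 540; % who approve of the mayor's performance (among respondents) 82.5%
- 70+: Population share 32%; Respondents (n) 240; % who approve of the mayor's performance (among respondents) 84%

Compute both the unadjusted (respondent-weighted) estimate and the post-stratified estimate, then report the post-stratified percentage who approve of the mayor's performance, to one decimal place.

73.9%

Naive respondent-only estimate (weights = respondent counts):
  (480/1560)×53.2 + (300/1560)×74.4 + (540/1560)×82.5 + (240/1560)×84 = 72.1577%
Post-stratifying to population shares instead:
  0.21×53.2 + 0.36×74.4 + 0.11×82.5 + 0.32×84 = 73.911%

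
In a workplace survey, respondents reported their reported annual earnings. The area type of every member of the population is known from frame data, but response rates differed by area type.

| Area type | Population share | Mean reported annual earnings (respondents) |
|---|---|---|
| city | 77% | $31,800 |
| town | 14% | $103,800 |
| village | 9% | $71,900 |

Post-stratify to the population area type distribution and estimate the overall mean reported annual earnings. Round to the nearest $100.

Each cell contributes population-share × respondent value:
  city: 0.77 × 31,800 = 24,486
  town: 0.14 × 103,800 = 14,532
  village: 0.09 × 71,900 = 6471
Post-stratified estimate = 45,489 → $45,500.

$45,500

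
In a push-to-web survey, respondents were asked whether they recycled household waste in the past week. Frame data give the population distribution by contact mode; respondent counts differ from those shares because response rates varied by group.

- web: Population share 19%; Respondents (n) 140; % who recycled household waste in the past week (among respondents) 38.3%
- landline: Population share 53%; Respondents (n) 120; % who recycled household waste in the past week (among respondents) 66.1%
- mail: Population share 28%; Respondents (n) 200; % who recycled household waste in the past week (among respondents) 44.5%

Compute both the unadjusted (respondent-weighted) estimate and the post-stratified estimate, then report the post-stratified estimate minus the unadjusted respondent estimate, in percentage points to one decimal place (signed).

Unadjusted (pooled respondent) estimate weights by respondent counts:
  (140/460)×38.3 + (120/460)×66.1 + (200/460)×44.5 = 48.2478%
Reweighting by population contact mode shares:
  0.19×38.3 + 0.53×66.1 + 0.28×44.5 = 54.77%
Difference = 54.77 − 48.2478 = 6.5222 pp.

+6.5 percentage points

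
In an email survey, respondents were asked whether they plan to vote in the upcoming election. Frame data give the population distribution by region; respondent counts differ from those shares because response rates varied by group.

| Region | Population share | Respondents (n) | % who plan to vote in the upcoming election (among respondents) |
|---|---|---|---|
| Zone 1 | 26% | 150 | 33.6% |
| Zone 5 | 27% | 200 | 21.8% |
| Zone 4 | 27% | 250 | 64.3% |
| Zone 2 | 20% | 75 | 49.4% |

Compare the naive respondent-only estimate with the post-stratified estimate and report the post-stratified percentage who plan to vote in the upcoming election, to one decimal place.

Naive respondent-only estimate (weights = respondent counts):
  (150/675)×33.6 + (200/675)×21.8 + (250/675)×64.3 + (75/675)×49.4 = 43.2296%
Post-stratified estimate weights by population shares:
  0.26×33.6 + 0.27×21.8 + 0.27×64.3 + 0.2×49.4 = 41.863%

41.9%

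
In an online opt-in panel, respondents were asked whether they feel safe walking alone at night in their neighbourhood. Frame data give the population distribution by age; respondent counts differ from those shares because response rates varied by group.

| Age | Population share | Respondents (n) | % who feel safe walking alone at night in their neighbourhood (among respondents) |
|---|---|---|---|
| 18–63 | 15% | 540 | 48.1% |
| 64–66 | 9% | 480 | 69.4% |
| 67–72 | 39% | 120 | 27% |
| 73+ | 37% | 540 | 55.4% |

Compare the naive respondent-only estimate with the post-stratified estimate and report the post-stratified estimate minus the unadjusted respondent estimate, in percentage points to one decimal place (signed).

-10.5 percentage points

Unadjusted (pooled respondent) estimate weights by respondent counts:
  (540/1680)×48.1 + (480/1680)×69.4 + (120/1680)×27 + (540/1680)×55.4 = 55.025%
Post-stratifying to population shares instead:
  0.15×48.1 + 0.09×69.4 + 0.39×27 + 0.37×55.4 = 44.489%
Difference = 44.489 − 55.025 = -10.536 pp.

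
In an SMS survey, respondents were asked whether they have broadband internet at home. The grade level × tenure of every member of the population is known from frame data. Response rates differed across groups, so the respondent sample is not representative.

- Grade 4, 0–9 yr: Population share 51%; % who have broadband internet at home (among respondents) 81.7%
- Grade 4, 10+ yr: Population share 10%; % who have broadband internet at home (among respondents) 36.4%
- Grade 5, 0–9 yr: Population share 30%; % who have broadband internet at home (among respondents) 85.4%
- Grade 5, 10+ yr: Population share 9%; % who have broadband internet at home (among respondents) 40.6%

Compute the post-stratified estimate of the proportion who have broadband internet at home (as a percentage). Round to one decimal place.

Weight each group's respondent value by its population share:
  Grade 4, 0–9 yr: 0.51 × 81.7 = 41.667
  Grade 4, 10+ yr: 0.1 × 36.4 = 3.64
  Grade 5, 0–9 yr: 0.3 × 85.4 = 25.62
  Grade 5, 10+ yr: 0.09 × 40.6 = 3.654
Post-stratified estimate = 74.581 → 74.6%.

74.6%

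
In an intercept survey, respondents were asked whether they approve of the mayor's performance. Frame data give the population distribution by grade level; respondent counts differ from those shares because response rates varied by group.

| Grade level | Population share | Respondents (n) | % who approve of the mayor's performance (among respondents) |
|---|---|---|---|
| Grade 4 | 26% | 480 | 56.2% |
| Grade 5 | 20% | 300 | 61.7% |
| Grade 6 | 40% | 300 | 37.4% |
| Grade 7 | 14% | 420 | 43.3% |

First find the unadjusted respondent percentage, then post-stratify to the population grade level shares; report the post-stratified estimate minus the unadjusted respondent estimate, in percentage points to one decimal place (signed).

-2.0 percentage points

Unadjusted (pooled respondent) estimate weights by respondent counts:
  (480/1500)×56.2 + (300/1500)×61.7 + (300/1500)×37.4 + (420/1500)×43.3 = 49.928%
Post-stratifying to population shares instead:
  0.26×56.2 + 0.2×61.7 + 0.4×37.4 + 0.14×43.3 = 47.974%
Difference = 47.974 − 49.928 = -1.954 pp.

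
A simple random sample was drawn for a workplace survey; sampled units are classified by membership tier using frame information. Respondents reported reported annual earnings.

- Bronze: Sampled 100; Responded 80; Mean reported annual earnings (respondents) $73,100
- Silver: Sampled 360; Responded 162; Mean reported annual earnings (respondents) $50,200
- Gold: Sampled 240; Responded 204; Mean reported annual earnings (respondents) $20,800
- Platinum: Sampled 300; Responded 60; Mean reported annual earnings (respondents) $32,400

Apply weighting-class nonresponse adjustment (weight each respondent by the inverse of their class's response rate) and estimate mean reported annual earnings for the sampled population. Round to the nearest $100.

$40,100

Response rates by class: Bronze 80/100 = 80%, Silver 162/360 = 45%, Gold 204/240 = 85%, Platinum 60/300 = 20%.
Each respondent's weight = sampled/responded in their class; summing within a class gives n_sampled, so:
  Bronze: 100 × 73,100 = 7,310,000
  Silver: 360 × 50,200 = 18,072,000
  Gold: 240 × 20,800 = 4,992,000
  Platinum: 300 × 32,400 = 9,720,000
Adjusted estimate = 40,094,000 / 1,000 = 40,094 → $40,100.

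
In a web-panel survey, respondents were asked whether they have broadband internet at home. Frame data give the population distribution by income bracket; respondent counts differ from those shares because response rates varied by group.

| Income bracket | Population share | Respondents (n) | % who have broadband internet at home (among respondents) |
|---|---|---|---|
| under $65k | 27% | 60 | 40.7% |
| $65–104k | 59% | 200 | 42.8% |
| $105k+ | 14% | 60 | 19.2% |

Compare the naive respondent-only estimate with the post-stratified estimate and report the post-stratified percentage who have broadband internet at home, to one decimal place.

Unadjusted (pooled respondent) estimate weights by respondent counts:
  (60/320)×40.7 + (200/320)×42.8 + (60/320)×19.2 = 37.9813%
Reweighting by population income bracket shares:
  0.27×40.7 + 0.59×42.8 + 0.14×19.2 = 38.929%

38.9%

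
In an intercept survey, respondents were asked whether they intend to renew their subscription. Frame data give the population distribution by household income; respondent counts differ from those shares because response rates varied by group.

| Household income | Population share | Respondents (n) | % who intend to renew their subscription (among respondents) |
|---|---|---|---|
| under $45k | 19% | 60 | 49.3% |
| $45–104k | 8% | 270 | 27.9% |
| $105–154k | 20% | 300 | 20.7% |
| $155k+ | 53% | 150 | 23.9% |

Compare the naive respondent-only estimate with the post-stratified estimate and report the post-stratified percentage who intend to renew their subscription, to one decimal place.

28.4%

Without adjustment, the pooled respondent share is:
  (60/780)×49.3 + (270/780)×27.9 + (300/780)×20.7 + (150/780)×23.9 = 26.0077%
Post-stratifying to population shares instead:
  0.19×49.3 + 0.08×27.9 + 0.2×20.7 + 0.53×23.9 = 28.406%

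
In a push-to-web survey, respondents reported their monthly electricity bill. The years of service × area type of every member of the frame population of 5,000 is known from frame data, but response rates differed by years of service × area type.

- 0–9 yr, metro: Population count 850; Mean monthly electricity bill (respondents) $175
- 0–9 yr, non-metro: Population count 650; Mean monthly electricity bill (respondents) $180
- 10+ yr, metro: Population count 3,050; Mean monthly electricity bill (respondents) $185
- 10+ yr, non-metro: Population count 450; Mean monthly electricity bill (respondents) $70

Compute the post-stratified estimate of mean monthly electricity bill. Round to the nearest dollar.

$172

Post-stratification weights by population share, not respondent share:
  0–9 yr, metro: (850/5,000) × 175 = 29.75
  0–9 yr, non-metro: (650/5,000) × 180 = 23.4
  10+ yr, metro: (3,050/5,000) × 185 = 112.85
  10+ yr, non-metro: (450/5,000) × 70 = 6.3
Post-stratified estimate = 172.3 → $172.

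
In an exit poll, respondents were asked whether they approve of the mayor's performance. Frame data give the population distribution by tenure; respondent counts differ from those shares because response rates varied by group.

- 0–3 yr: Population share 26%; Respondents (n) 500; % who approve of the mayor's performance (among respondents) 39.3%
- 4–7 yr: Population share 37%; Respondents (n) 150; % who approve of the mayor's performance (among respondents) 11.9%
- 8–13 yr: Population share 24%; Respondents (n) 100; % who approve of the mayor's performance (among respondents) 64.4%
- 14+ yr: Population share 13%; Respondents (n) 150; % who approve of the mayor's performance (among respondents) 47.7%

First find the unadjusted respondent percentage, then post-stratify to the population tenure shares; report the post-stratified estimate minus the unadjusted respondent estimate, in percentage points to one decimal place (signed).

-2.6 percentage points

Without adjustment, the pooled respondent share is:
  (500/900)×39.3 + (150/900)×11.9 + (100/900)×64.4 + (150/900)×47.7 = 38.9222%
Post-stratifying to population shares instead:
  0.26×39.3 + 0.37×11.9 + 0.24×64.4 + 0.13×47.7 = 36.278%
Difference = 36.278 − 38.9222 = -2.6442 pp.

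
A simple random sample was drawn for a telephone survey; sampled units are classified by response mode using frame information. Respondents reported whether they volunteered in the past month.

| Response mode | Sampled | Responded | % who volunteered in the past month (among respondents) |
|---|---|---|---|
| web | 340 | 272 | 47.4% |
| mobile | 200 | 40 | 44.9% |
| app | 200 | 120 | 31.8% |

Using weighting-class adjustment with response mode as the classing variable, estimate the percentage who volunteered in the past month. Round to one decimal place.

Response rates by class: web 272/340 = 80%, mobile 40/200 = 20%, app 120/200 = 60%.
Inverse-response-rate weighting restores each class to its sampled count, so class totals weight by n_sampled:
  web: 340 × 47.4 = 16,116
  mobile: 200 × 44.9 = 8980
  app: 200 × 31.8 = 6360
Adjusted estimate = 31,456 / 740 = 42.5081 → 42.5%.

42.5%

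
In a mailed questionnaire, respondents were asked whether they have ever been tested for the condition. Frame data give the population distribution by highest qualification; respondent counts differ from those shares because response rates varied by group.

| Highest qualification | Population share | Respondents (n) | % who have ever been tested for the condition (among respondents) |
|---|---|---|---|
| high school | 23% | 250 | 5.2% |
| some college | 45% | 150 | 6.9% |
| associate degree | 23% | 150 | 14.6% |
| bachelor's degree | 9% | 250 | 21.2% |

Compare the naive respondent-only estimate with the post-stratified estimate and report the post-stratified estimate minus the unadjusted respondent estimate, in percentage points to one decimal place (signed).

-2.7 percentage points

Naive respondent-only estimate (weights = respondent counts):
  (250/800)×5.2 + (150/800)×6.9 + (150/800)×14.6 + (250/800)×21.2 = 12.2812%
Post-stratifying to population shares instead:
  0.23×5.2 + 0.45×6.9 + 0.23×14.6 + 0.09×21.2 = 9.567%
Difference = 9.567 − 12.2812 = -2.7142 pp.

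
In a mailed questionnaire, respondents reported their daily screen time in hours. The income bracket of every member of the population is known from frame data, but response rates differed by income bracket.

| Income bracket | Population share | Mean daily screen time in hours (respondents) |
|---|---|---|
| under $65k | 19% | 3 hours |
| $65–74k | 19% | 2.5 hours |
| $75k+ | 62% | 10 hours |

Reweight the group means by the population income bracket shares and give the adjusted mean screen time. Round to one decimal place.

7.2

Reweight to the known income bracket distribution:
  under $65k: 0.19 × 3 = 0.57
  $65–74k: 0.19 × 2.5 = 0.475
  $75k+: 0.62 × 10 = 6.2
Post-stratified estimate = 7.245 → 7.2.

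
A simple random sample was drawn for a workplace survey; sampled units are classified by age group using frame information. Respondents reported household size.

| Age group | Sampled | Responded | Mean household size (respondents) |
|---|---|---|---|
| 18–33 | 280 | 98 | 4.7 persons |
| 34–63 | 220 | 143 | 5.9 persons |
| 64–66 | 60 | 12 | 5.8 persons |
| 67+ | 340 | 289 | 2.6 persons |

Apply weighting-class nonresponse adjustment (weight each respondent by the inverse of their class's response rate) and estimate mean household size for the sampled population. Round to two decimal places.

4.27

Response rates by class: 18–33 98/280 = 35%, 34–63 143/220 = 65%, 64–66 12/60 = 20%, 67+ 289/340 = 85%.
Each respondent's weight = sampled/responded in their class; summing within a class gives n_sampled, so:
  18–33: 280 × 4.7 = 1316
  34–63: 220 × 5.9 = 1298
  64–66: 60 × 5.8 = 348
  67+: 340 × 2.6 = 884
Adjusted estimate = 3846 / 900 = 4.27333 → 4.27.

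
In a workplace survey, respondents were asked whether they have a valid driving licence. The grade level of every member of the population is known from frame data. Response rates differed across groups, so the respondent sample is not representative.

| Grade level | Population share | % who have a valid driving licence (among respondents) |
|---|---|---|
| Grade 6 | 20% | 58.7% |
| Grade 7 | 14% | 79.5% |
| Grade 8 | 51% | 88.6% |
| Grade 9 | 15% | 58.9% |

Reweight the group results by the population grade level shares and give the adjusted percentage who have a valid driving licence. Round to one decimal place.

76.9%

Weight each group's respondent value by its population share:
  Grade 6: 0.2 × 58.7 = 11.74
  Grade 7: 0.14 × 79.5 = 11.13
  Grade 8: 0.51 × 88.6 = 45.186
  Grade 9: 0.15 × 58.9 = 8.835
Post-stratified estimate = 76.891 → 76.9%.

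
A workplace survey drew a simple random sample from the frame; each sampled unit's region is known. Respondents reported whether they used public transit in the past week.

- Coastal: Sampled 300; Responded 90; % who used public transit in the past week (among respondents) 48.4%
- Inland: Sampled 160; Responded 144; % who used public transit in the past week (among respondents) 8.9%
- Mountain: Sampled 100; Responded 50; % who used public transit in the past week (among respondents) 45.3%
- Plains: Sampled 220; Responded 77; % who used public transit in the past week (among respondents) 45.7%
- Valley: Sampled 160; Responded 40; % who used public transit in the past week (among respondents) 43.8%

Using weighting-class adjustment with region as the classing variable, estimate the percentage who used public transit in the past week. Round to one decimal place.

Response rates by class: Coastal 90/300 = 30%, Inland 144/160 = 90%, Mountain 50/100 = 50%, Plains 77/220 = 35%, Valley 40/160 = 25%.
Weighting each respondent by the inverse class response rate inflates each class back to its sampled size, so the class weight is n_sampled:
  Coastal: 300 × 48.4 = 14,520
  Inland: 160 × 8.9 = 1424
  Mountain: 100 × 45.3 = 4530
  Plains: 220 × 45.7 = 10,054
  Valley: 160 × 43.8 = 7008
Adjusted estimate = 37,536 / 940 = 39.9319 → 39.9%.

39.9%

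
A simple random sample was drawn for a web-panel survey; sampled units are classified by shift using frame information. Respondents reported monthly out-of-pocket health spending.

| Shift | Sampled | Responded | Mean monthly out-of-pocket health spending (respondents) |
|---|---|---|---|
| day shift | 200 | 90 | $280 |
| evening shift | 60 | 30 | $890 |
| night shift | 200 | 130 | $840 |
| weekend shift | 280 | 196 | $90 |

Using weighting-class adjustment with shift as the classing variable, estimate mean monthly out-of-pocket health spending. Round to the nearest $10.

$410

Class response rates: day shift 90/200 = 45%, evening shift 30/60 = 50%, night shift 130/200 = 65%, weekend shift 196/280 = 70%.
Each respondent's weight = sampled/responded in their class; summing within a class gives n_sampled, so:
  day shift: 200 × 280 = 56,000
  evening shift: 60 × 890 = 53,400
  night shift: 200 × 840 = 168,000
  weekend shift: 280 × 90 = 25,200
Adjusted estimate = 302,600 / 740 = 408.919 → $410.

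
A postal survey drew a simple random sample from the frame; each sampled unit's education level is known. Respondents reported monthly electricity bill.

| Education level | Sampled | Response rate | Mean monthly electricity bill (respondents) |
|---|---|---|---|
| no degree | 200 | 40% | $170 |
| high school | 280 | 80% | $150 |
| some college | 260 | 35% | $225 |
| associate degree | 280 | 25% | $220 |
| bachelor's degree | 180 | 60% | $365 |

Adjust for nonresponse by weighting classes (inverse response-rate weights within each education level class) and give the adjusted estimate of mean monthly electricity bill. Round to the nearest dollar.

Weighting each respondent by the inverse class response rate inflates each class back to its sampled size, so the class weight is n_sampled:
  no degree: 200 × 170 = 34,000
  high school: 280 × 150 = 42,000
  some college: 260 × 225 = 58,500
  associate degree: 280 × 220 = 61,600
  bachelor's degree: 180 × 365 = 65,700
Adjusted estimate = 261,800 / 1,200 = 218.167 → $218.

$218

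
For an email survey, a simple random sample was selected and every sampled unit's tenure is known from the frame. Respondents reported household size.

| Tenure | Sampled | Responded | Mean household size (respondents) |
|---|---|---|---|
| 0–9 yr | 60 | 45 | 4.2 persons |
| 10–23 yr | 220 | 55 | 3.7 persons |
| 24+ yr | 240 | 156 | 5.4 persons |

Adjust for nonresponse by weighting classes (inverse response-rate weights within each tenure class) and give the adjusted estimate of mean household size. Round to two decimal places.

Response rates by class: 0–9 yr 45/60 = 75%, 10–23 yr 55/220 = 25%, 24+ yr 156/240 = 65%.
Each respondent's weight = sampled/responded in their class; summing within a class gives n_sampled, so:
  0–9 yr: 60 × 4.2 = 252
  10–23 yr: 220 × 3.7 = 814
  24+ yr: 240 × 5.4 = 1296
Adjusted estimate = 2362 / 520 = 4.54231 → 4.54.

4.54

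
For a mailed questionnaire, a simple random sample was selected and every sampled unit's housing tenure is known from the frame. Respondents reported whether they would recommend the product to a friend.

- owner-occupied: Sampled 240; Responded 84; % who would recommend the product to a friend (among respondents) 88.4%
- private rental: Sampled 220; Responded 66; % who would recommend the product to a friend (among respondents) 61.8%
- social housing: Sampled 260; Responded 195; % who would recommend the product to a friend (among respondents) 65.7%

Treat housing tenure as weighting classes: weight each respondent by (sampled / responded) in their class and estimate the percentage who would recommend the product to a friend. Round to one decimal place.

Class response rates: owner-occupied 84/240 = 35%, private rental 66/220 = 30%, social housing 195/260 = 75%.
Weighting each respondent by the inverse class response rate inflates each class back to its sampled size, so the class weight is n_sampled:
  owner-occupied: 240 × 88.4 = 21,216
  private rental: 220 × 61.8 = 13,596
  social housing: 260 × 65.7 = 17,082
Adjusted estimate = 51,894 / 720 = 72.075 → 72.1%.

72.1%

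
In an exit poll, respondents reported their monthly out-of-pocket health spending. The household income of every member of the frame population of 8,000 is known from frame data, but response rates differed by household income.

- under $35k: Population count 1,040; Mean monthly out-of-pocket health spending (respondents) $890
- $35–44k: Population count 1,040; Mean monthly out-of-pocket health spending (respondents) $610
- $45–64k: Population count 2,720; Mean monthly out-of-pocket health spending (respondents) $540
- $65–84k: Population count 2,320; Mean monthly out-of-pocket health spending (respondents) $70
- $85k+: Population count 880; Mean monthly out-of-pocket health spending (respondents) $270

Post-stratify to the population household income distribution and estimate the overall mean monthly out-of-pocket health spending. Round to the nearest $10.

Each cell contributes population-share × respondent value:
  under $35k: (1,040/8,000) × 890 = 115.7
  $35–44k: (1,040/8,000) × 610 = 79.3
  $45–64k: (2,720/8,000) × 540 = 183.6
  $65–84k: (2,320/8,000) × 70 = 20.3
  $85k+: (880/8,000) × 270 = 29.7
Post-stratified estimate = 428.6 → $430.

$430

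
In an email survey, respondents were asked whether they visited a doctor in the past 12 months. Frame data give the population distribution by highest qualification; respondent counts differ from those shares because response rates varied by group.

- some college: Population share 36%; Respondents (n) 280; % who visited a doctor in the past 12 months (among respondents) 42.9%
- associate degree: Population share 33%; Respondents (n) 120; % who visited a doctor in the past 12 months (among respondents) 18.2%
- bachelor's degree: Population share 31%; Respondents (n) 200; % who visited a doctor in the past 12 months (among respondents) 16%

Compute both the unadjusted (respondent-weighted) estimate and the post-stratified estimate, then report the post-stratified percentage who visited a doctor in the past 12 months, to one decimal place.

Unadjusted (pooled respondent) estimate weights by respondent counts:
  (280/600)×42.9 + (120/600)×18.2 + (200/600)×16 = 28.9933%
Reweighting by population highest qualification shares:
  0.36×42.9 + 0.33×18.2 + 0.31×16 = 26.41%

26.4%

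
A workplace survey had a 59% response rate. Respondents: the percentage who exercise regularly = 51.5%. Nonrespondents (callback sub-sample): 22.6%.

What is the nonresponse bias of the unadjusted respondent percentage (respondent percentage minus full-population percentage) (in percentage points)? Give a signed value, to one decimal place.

+11.8 percentage points

Nonresponse fraction = 1 − 0.59 = 0.41.
Bias = (nonresponse fraction) × (respondent percentage − nonrespondent percentage)
     = 0.41 × (51.5 − 22.6) = 0.41 × 28.9 = 11.849.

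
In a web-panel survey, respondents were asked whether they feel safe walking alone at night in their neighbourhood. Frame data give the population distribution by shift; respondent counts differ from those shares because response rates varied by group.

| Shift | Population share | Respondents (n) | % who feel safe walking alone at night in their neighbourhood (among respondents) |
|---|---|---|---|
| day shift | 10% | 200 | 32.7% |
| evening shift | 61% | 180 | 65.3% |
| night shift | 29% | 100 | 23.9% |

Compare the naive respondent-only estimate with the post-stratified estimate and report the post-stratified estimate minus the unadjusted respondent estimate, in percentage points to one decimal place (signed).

+6.9 percentage points

Naive respondent-only estimate (weights = respondent counts):
  (200/480)×32.7 + (180/480)×65.3 + (100/480)×23.9 = 43.0917%
Reweighting by population shift shares:
  0.1×32.7 + 0.61×65.3 + 0.29×23.9 = 50.034%
Difference = 50.034 − 43.0917 = 6.9423 pp.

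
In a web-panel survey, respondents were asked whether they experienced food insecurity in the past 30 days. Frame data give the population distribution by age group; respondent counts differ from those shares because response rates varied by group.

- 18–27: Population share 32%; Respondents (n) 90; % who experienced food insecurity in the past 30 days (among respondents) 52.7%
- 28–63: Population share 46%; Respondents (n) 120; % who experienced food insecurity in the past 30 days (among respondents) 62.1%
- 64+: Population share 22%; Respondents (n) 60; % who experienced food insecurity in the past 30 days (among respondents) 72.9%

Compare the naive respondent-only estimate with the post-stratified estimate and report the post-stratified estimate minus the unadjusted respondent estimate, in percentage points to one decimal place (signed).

Without adjustment, the pooled respondent share is:
  (90/270)×52.7 + (120/270)×62.1 + (60/270)×72.9 = 61.3667%
Reweighting by population age group shares:
  0.32×52.7 + 0.46×62.1 + 0.22×72.9 = 61.468%
Difference = 61.468 − 61.3667 = 0.1013 pp.

+0.1 percentage points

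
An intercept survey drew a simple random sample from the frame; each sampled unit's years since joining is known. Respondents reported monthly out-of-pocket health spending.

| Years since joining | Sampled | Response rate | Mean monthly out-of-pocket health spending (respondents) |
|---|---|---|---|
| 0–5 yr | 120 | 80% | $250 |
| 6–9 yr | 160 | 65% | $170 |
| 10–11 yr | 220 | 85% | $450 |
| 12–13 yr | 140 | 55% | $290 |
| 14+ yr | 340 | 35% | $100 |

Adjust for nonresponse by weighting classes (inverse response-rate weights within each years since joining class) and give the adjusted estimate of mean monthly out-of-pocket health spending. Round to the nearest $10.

$240

With weight = n_sampled/n_responded per class, the weighted class total is n_sampled:
  0–5 yr: 120 × 250 = 30,000
  6–9 yr: 160 × 170 = 27,200
  10–11 yr: 220 × 450 = 99,000
  12–13 yr: 140 × 290 = 40,600
  14+ yr: 340 × 100 = 34,000
Adjusted estimate = 230,800 / 980 = 235.51 → $240.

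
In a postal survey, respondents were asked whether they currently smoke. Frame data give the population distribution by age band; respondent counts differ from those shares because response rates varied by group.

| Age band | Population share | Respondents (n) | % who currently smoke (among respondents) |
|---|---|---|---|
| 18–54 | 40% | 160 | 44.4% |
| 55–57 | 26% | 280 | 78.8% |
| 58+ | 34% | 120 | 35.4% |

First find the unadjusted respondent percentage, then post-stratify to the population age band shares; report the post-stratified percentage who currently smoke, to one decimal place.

50.3%

Without adjustment, the pooled respondent share is:
  (160/560)×44.4 + (280/560)×78.8 + (120/560)×35.4 = 59.6714%
Reweighting by population age band shares:
  0.4×44.4 + 0.26×78.8 + 0.34×35.4 = 50.284%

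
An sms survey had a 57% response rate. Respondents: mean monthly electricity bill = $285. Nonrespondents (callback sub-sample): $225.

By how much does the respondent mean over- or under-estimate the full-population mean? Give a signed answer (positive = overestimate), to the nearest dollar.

+$26

Nonresponse fraction = 1 − 0.57 = 0.43.
Bias = (nonresponse fraction) × (respondent mean − nonrespondent mean)
     = 0.43 × (285 − 225) = 0.43 × 60 = 25.8.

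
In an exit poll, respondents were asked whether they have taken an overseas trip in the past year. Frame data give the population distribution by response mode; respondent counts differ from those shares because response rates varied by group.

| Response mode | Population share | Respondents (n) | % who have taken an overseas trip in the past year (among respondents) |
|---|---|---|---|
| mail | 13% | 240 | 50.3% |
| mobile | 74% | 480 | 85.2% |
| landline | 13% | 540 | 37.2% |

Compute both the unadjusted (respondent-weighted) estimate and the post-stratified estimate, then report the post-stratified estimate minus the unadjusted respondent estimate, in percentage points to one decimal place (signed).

Without adjustment, the pooled respondent share is:
  (240/1260)×50.3 + (480/1260)×85.2 + (540/1260)×37.2 = 57.981%
Reweighting by population response mode shares:
  0.13×50.3 + 0.74×85.2 + 0.13×37.2 = 74.423%
Difference = 74.423 − 57.981 = 16.442 pp.

+16.4 percentage points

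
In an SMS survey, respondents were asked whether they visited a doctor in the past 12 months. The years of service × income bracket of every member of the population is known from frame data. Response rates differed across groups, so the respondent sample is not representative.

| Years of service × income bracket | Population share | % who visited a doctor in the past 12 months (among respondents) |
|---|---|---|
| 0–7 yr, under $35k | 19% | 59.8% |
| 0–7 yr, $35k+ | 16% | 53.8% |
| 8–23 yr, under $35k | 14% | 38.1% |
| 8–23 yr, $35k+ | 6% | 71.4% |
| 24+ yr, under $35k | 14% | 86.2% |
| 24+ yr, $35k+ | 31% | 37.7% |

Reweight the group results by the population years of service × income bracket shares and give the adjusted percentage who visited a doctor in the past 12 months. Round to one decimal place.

Reweight to the known years of service × income bracket distribution:
  0–7 yr, under $35k: 0.19 × 59.8 = 11.362
  0–7 yr, $35k+: 0.16 × 53.8 = 8.608
  8–23 yr, under $35k: 0.14 × 38.1 = 5.334
  8–23 yr, $35k+: 0.06 × 71.4 = 4.284
  24+ yr, under $35k: 0.14 × 86.2 = 12.068
  24+ yr, $35k+: 0.31 × 37.7 = 11.687
Post-stratified estimate = 53.343 → 53.3%.

53.3%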